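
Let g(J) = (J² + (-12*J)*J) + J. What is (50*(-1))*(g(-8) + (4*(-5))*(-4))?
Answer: 31600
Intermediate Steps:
g(J) = J - 11*J² (g(J) = (J² - 12*J²) + J = -11*J² + J = J - 11*J²)
(50*(-1))*(g(-8) + (4*(-5))*(-4)) = (50*(-1))*(-8*(1 - 11*(-8)) + (4*(-5))*(-4)) = -50*(-8*(1 + 88) - 20*(-4)) = -50*(-8*89 + 80) = -50*(-712 + 80) = -50*(-632) = 31600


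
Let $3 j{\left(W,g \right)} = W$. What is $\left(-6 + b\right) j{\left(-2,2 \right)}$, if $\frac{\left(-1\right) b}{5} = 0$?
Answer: $4$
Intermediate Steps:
$b = 0$ ($b = \left(-5\right) 0 = 0$)
$j{\left(W,g \right)} = \frac{W}{3}$
$\left(-6 + b\right) j{\left(-2,2 \right)} = \left(-6 + 0\right) \frac{1}{3} \left(-2\right) = \left(-6\right) \left(- \frac{2}{3}\right) = 4$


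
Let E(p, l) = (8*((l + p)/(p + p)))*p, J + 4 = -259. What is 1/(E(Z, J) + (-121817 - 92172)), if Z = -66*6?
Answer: -1/216625 ≈ -4.6163e-6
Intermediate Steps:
J = -263 (J = -4 - 259 = -263)
Z = -396
E(p, l) = 4*l + 4*p (E(p, l) = (8*((l + p)/((2*p))))*p = (8*((l + p)*(1/(2*p))))*p = (8*((l + p)/(2*p)))*p = (4*(l + p)/p)*p = 4*l + 4*p)
1/(E(Z, J) + (-121817 - 92172)) = 1/((4*(-263) + 4*(-396)) + (-121817 - 92172)) = 1/((-1052 - 1584) - 213989) = 1/(-2636 - 213989) = 1/(-216625) = -1/216625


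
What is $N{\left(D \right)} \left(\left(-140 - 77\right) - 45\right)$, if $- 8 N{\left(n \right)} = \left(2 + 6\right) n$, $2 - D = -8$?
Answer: $2620$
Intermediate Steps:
$D = 10$ ($D = 2 - -8 = 2 + 8 = 10$)
$N{\left(n \right)} = - n$ ($N{\left(n \right)} = - \frac{\left(2 + 6\right) n}{8} = - \frac{8 n}{8} = - n$)
$N{\left(D \right)} \left(\left(-140 - 77\right) - 45\right) = \left(-1\right) 10 \left(\left(-140 - 77\right) - 45\right) = - 10 \left(-217 - 45\right) = \left(-10\right) \left(-262\right) = 2620$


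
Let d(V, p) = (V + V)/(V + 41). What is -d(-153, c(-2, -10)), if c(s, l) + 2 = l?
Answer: -153/56 ≈ -2.7321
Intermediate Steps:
c(s, l) = -2 + l
d(V, p) = 2*V/(41 + V) (d(V, p) = (2*V)/(41 + V) = 2*V/(41 + V))
-d(-153, c(-2, -10)) = -2*(-153)/(41 - 153) = -2*(-153)/(-112) = -2*(-153)*(-1)/112 = -1*153/56 = -153/56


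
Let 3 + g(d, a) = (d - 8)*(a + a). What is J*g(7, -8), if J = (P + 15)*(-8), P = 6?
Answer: -2184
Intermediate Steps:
g(d, a) = -3 + 2*a*(-8 + d) (g(d, a) = -3 + (d - 8)*(a + a) = -3 + (-8 + d)*(2*a) = -3 + 2*a*(-8 + d))
J = -168 (J = (6 + 15)*(-8) = 21*(-8) = -168)
J*g(7, -8) = -168*(-3 - 16*(-8) + 2*(-8)*7) = -168*(-3 + 128 - 112) = -168*13 = -2184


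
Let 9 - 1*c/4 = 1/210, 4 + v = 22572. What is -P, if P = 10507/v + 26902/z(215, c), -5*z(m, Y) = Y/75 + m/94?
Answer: 321013918226243/6603580568 ≈ 48612.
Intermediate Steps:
v = 22568 (v = -4 + 22572 = 22568)
c = 3778/105 (c = 36 - 4/210 = 36 - 4*1/210 = 36 - 2/105 = 3778/105 ≈ 35.981)
z(m, Y) = -Y/375 - m/470 (z(m, Y) = -(Y/75 + m/94)/5 = -Y/375 - m/470)
P = -321013918226243/6603580568 (P = 10507/22568 + 26902/(-1/375*3778/105 - 1/470*215) = 10507*(1/22568) + 26902/(-3778/39375 - 43/94) = 1501/3224 + 26902/(-2048257/3701250) = 1501/3224 + 26902*(-3701250/2048257) = 1501/3224 - 99571027500/2048257 = -321013918226243/6603580568 ≈ -48612.)
-P = -1*(-321013918226243/6603580568) = 321013918226243/6603580568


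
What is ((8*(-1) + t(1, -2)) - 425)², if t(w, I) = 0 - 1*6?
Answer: 192721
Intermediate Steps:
t(w, I) = -6 (t(w, I) = 0 - 6 = -6)
((8*(-1) + t(1, -2)) - 425)² = ((8*(-1) - 6) - 425)² = ((-8 - 6) - 425)² = (-14 - 425)² = (-439)² = 192721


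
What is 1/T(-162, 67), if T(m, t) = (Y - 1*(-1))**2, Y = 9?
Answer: 1/100 ≈ 0.010000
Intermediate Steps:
T(m, t) = 100 (T(m, t) = (9 - 1*(-1))**2 = (9 + 1)**2 = 10**2 = 100)
1/T(-162, 67) = 1/100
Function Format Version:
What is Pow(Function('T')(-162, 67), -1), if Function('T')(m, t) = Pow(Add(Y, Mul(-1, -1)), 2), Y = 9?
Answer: Rational(1, 100) ≈ 0.010000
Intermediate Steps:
Function('T')(m, t) = 100 (Function('T')(m, t) = Pow(Add(9, Mul(-1, -1)), 2) = Pow(Add(9, 1), 2) = Pow(10, 2) = 100)
Pow(Function('T')(-162, 67), -1) = Pow(100, -1) = Rational(1, 100)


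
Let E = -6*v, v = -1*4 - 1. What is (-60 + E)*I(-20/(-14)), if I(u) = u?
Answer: -300/7 ≈ -42.857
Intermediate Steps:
v = -5 (v = -4 - 1 = -5)
E = 30 (E = -6*(-5) = 30)
(-60 + E)*I(-20/(-14)) = (-60 + 30)*(-20/(-14)) = -(-600)*(-1)/14 = -30*10/7 = -300/7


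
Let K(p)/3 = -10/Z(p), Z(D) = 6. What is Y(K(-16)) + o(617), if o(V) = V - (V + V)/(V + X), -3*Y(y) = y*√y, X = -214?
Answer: 247417/403 + 5*I*√5/3 ≈ 613.94 + 3.7268*I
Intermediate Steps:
K(p) = -5 (K(p) = 3*(-10/6) = 3*(-10*⅙) = 3*(-5/3) = -5)
Y(y) = -y^(3/2)/3 (Y(y) = -y*√y/3 = -y^(3/2)/3)
o(V) = V - 2*V/(-214 + V) (o(V) = V - (V + V)/(V - 214) = V - 2*V/(-214 + V))
Y(K(-16)) + o(617) = -(-5)*I*√5/3 + 617*(-216 + 617)/(-214 + 617) = -(-5)*I*√5/3 + 617*401/403 = 5*I*√5/3 + 617*(1/403)*401 = 5*I*√5/3 + 247417/403 = 247417/403 + 5*I*√5/3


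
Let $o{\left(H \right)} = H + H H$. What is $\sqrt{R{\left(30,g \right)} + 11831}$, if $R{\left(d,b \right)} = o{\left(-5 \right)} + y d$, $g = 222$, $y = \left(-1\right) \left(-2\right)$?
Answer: $\sqrt{11911} \approx 109.14$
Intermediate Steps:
$y = 2$
$o{\left(H \right)} = H + H^{2}$
$R{\left(d,b \right)} = 20 + 2 d$ ($R{\left(d,b \right)} = - 5 \left(1 - 5\right) + 2 d = \left(-5\right) \left(-4\right) + 2 d = 20 + 2 d$)
$\sqrt{R{\left(30,g \right)} + 11831} = \sqrt{\left(20 + 2 \cdot 30\right) + 11831} = \sqrt{\left(20 + 60\right) + 11831} = \sqrt{80 + 11831} = \sqrt{11911}$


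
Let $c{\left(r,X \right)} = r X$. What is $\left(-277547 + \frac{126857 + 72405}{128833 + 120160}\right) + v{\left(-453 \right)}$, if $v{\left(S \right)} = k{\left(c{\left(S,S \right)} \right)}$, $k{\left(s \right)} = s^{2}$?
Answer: $\frac{10485208804372324}{248993} \approx 4.211 \cdot 10^{10}$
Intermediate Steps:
$c{\left(r,X \right)} = X r$
$v{\left(S \right)} = S^{4}$ ($v{\left(S \right)} = \left(S S\right)^{2} = \left(S^{2}\right)^{2} = S^{4}$)
$\left(-277547 + \frac{126857 + 72405}{128833 + 120160}\right) + v{\left(-453 \right)} = \left(-277547 + \frac{126857 + 72405}{128833 + 120160}\right) + \left(-453\right)^{4} = \left(-277547 + \frac{199262}{248993}\right) + 42110733681 = - \frac{69107060909}{248993} + 42110733681 = \frac{10485208804372324}{248993}$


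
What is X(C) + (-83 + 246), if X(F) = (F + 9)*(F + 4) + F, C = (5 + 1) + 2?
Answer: 375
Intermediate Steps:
C = 8 (C = 6 + 2 = 8)
X(F) = F + (4 + F)*(9 + F) (X(F) = (9 + F)*(4 + F) + F = (4 + F)*(9 + F) + F = F + (4 + F)*(9 + F))
X(C) + (-83 + 246) = (36 + 8² + 14*8) + (-83 + 246) = (36 + 64 + 112) + 163 = 212 + 163 = 375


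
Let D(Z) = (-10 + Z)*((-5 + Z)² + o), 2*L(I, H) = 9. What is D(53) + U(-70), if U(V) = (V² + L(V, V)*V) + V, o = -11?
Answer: 103114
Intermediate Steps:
L(I, H) = 9/2 (L(I, H) = (½)*9 = 9/2)
D(Z) = (-11 + (-5 + Z)²)*(-10 + Z) (D(Z) = (-10 + Z)*((-5 + Z)² - 11) = (-10 + Z)*(-11 + (-5 + Z)²) = (-11 + (-5 + Z)²)*(-10 + Z))
U(V) = V² + 11*V/2 (U(V) = (V² + 9*V/2) + V = V² + 11*V/2)
D(53) + U(-70) = (-140 + 53³ - 20*53² + 114*53) + (½)*(-70)*(11 + 2*(-70)) = (-140 + 148877 - 20*2809 + 6042) + (½)*(-70)*(11 - 140) = (-140 + 148877 - 56180 + 6042) + (½)*(-70)*(-129) = 98599 + 4515 = 103114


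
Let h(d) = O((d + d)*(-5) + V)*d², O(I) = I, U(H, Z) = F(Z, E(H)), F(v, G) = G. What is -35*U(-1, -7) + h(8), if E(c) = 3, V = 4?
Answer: -4969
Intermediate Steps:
U(H, Z) = 3
h(d) = d²*(4 - 10*d) (h(d) = ((d + d)*(-5) + 4)*d² = ((2*d)*(-5) + 4)*d² = (-10*d + 4)*d² = (4 - 10*d)*d² = d²*(4 - 10*d))
-35*U(-1, -7) + h(8) = -35*3 + 8²*(4 - 10*8) = -105 + 64*(4 - 80) = -105 + 64*(-76) = -105 - 4864 = -4969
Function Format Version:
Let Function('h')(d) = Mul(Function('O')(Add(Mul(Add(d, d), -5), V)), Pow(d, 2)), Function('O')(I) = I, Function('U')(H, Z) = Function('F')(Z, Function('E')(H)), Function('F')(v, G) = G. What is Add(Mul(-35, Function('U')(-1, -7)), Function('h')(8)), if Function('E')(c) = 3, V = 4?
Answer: -4969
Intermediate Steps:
Function('U')(H, Z) = 3
Function('h')(d) = Mul(Pow(d, 2), Add(4, Mul(-10, d))) (Function('h')(d) = Mul(Add(Mul(Add(d, d), -5), 4), Pow(d, 2)) = Mul(Add(Mul(Mul(2, d), -5), 4), Pow(d, 2)) = Mul(Add(Mul(-10, d), 4), Pow(d, 2)) = Mul(Add(4, Mul(-10, d)), Pow(d, 2)) = Mul(Pow(d, 2), Add(4, Mul(-10, d))))
Add(Mul(-35, Function('U')(-1, -7)), Function('h')(8)) = Add(Mul(-35, 3), Mul(Pow(8, 2), Add(4, Mul(-10, 8)))) = Add(-105, Mul(64, Add(4, -80))) = Add(-105, Mul(64, -76)) = Add(-105, -4864) = -4969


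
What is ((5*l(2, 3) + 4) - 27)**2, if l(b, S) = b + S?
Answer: 4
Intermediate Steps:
l(b, S) = S + b
((5*l(2, 3) + 4) - 27)**2 = ((5*(3 + 2) + 4) - 27)**2 = ((5*5 + 4) - 27)**2 = ((25 + 4) - 27)**2 = (29 - 27)**2 = 2**2 = 4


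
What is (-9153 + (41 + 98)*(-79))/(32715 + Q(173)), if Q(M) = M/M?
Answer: -10067/16358 ≈ -0.61542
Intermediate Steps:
Q(M) = 1
(-9153 + (41 + 98)*(-79))/(32715 + Q(173)) = (-9153 + (41 + 98)*(-79))/(32715 + 1) = (-9153 + 139*(-79))/32716 = (-9153 - 10981)*(1/32716) = -20134*1/32716 = -10067/16358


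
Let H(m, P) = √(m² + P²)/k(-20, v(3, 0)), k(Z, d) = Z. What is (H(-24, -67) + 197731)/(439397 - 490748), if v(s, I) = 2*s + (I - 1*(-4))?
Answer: -197731/51351 + √5065/1027020 ≈ -3.8505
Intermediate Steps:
v(s, I) = 4 + I + 2*s (v(s, I) = 2*s + (I + 4) = 2*s + (4 + I) = 4 + I + 2*s)
H(m, P) = -√(P² + m²)/20 (H(m, P) = √(m² + P²)/(-20) = √(P² + m²)*(-1/20) = -√(P² + m²)/20)
(H(-24, -67) + 197731)/(439397 - 490748) = (-√((-67)² + (-24)²)/20 + 197731)/(439397 - 490748) = (-√(4489 + 576)/20 + 197731)/(-51351) = (-√5065/20 + 197731)*(-1/51351) = (197731 - √5065/20)*(-1/51351) = -197731/51351 + √5065/1027020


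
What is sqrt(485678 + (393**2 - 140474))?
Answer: 21*sqrt(1133) ≈ 706.86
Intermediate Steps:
sqrt(485678 + (393**2 - 140474)) = sqrt(485678 + (154449 - 140474)) = sqrt(485678 + 13975) = sqrt(499653) = 21*sqrt(1133)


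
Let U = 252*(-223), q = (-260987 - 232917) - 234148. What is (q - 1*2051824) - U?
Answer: -2723680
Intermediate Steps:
q = -728052 (q = -493904 - 234148 = -728052)
U = -56196
(q - 1*2051824) - U = (-728052 - 1*2051824) - 1*(-56196) = (-728052 - 2051824) + 56196 = -2779876 + 56196 = -2723680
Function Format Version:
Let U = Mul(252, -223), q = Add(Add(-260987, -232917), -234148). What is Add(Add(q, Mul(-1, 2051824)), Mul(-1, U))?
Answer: -2723680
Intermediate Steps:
q = -728052 (q = Add(-493904, -234148) = -728052)
U = -56196
Add(Add(q, Mul(-1, 2051824)), Mul(-1, U)) = Add(Add(-728052, Mul(-1, 2051824)), Mul(-1, -56196)) = Add(Add(-728052, -2051824), 56196) = Add(-2779876, 56196) = -2723680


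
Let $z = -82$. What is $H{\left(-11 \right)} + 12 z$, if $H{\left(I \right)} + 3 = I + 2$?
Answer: $-996$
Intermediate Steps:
$H{\left(I \right)} = -1 + I$ ($H{\left(I \right)} = -3 + \left(I + 2\right) = -3 + \left(2 + I\right) = -1 + I$)
$H{\left(-11 \right)} + 12 z = \left(-1 - 11\right) + 12 \left(-82\right) = -12 - 984 = -996$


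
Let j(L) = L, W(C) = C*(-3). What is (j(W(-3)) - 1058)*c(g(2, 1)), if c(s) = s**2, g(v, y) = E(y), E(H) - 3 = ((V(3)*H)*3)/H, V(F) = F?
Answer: -151056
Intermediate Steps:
W(C) = -3*C
E(H) = 12 (E(H) = 3 + ((3*H)*3)/H = 3 + (9*H)/H = 3 + 9 = 12)
g(v, y) = 12
(j(W(-3)) - 1058)*c(g(2, 1)) = (-3*(-3) - 1058)*12**2 = (9 - 1058)*144 = -1049*144 = -151056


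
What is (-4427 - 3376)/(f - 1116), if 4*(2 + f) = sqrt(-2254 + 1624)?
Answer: 69790032/9999707 + 46818*I*sqrt(70)/9999707 ≈ 6.9792 + 0.039172*I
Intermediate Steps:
f = -2 + 3*I*sqrt(70)/4 (f = -2 + sqrt(-2254 + 1624)/4 = -2 + sqrt(-630)/4 = -2 + (3*I*sqrt(70))/4 = -2 + 3*I*sqrt(70)/4 ≈ -2.0 + 6.2749*I)
(-4427 - 3376)/(f - 1116) = (-4427 - 3376)/((-2 + 3*I*sqrt(70)/4) - 1116) = -7803/(-1118 + 3*I*sqrt(70)/4)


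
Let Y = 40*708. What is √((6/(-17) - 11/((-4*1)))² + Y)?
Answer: √130978249/68 ≈ 168.30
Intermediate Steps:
Y = 28320
√((6/(-17) - 11/((-4*1)))² + Y) = √((6/(-17) - 11/((-4*1)))² + 28320) = √((6*(-1/17) - 11/(-4))² + 28320) = √((-6/17 - 11*(-¼))² + 28320) = √((-6/17 + 11/4)² + 28320) = √((163/68)² + 28320) = √(26569/4624 + 28320) = √(130978249/4624) = √130978249/68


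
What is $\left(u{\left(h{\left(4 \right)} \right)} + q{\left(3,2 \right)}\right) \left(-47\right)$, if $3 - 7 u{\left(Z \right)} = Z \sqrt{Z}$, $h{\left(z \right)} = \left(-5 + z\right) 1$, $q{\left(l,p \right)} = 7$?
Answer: $- \frac{2444}{7} - \frac{47 i}{7} \approx -349.14 - 6.7143 i$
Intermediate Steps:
$h{\left(z \right)} = -5 + z$
$u{\left(Z \right)} = \frac{3}{7} - \frac{Z^{\frac{3}{2}}}{7}$ ($u{\left(Z \right)} = \frac{3}{7} - \frac{Z \sqrt{Z}}{7} = \frac{3}{7} - \frac{Z^{\frac{3}{2}}}{7}$)
$\left(u{\left(h{\left(4 \right)} \right)} + q{\left(3,2 \right)}\right) \left(-47\right) = \left(\left(\frac{3}{7} - \frac{\left(-5 + 4\right)^{\frac{3}{2}}}{7}\right) + 7\right) \left(-47\right) = \left(\left(\frac{3}{7} - \frac{\left(-1\right)^{\frac{3}{2}}}{7}\right) + 7\right) \left(-47\right) = \left(\left(\frac{3}{7} - \frac{\left(-1\right) i}{7}\right) + 7\right) \left(-47\right) = \left(\left(\frac{3}{7} + \frac{i}{7}\right) + 7\right) \left(-47\right) = \left(\frac{52}{7} + \frac{i}{7}\right) \left(-47\right) = - \frac{2444}{7} - \frac{47 i}{7}$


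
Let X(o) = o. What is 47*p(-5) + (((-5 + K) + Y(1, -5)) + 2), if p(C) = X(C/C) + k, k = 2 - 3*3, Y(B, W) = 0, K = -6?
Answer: -291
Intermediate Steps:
k = -7 (k = 2 - 9 = -7)
p(C) = -6 (p(C) = C/C - 7 = 1 - 7 = -6)
47*p(-5) + (((-5 + K) + Y(1, -5)) + 2) = 47*(-6) + (((-5 - 6) + 0) + 2) = -282 + ((-11 + 0) + 2) = -282 + (-11 + 2) = -282 - 9 = -291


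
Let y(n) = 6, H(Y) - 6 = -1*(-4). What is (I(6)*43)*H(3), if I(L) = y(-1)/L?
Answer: 430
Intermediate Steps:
H(Y) = 10 (H(Y) = 6 - 1*(-4) = 6 + 4 = 10)
I(L) = 6/L
(I(6)*43)*H(3) = ((6/6)*43)*10 = ((6*(1/6))*43)*10 = (1*43)*10 = 43*10 = 430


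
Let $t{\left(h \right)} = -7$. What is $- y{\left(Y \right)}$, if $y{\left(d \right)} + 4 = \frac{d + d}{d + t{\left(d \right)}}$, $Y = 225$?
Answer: $\frac{211}{109} \approx 1.9358$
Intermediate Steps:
$y{\left(d \right)} = -4 + \frac{2 d}{-7 + d}$ ($y{\left(d \right)} = -4 + \frac{d + d}{d - 7} = -4 + \frac{2 d}{-7 + d}$)
$- y{\left(Y \right)} = - \frac{2 \left(14 - 225\right)}{-7 + 225} = - \frac{2 \left(14 - 225\right)}{218} = - \frac{2 \left(-211\right)}{218} = \left(-1\right) \left(- \frac{211}{109}\right) = \frac{211}{109}$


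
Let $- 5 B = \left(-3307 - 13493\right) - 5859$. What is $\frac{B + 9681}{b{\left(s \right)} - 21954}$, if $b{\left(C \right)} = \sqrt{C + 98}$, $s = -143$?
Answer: $- \frac{8254704}{12750745} - \frac{1128 i \sqrt{5}}{12750745} \approx -0.64739 - 0.00019781 i$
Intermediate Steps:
$b{\left(C \right)} = \sqrt{98 + C}$
$B = \frac{22659}{5}$ ($B = - \frac{\left(-3307 - 13493\right) - 5859}{5} = - \frac{-16800 - 5859}{5} = \left(- \frac{1}{5}\right) \left(-22659\right) = \frac{22659}{5} \approx 4531.8$)
$\frac{B + 9681}{b{\left(s \right)} - 21954} = \frac{\frac{22659}{5} + 9681}{\sqrt{98 - 143} - 21954} = \frac{71064}{5 \left(\sqrt{-45} - 21954\right)} = \frac{71064}{5 \left(3 i \sqrt{5} - 21954\right)} = \frac{71064}{5 \left(-21954 + 3 i \sqrt{5}\right)}$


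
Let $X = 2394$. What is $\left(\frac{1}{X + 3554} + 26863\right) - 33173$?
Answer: $- \frac{37531879}{5948} \approx -6310.0$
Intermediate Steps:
$\left(\frac{1}{X + 3554} + 26863\right) - 33173 = \left(\frac{1}{2394 + 3554} + 26863\right) - 33173 = \left(\frac{1}{5948} + 26863\right) - 33173 = \frac{159781125}{5948} - 33173 = - \frac{37531879}{5948}$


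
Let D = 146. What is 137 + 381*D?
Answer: 55763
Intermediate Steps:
137 + 381*D = 137 + 381*146 = 137 + 55626 = 55763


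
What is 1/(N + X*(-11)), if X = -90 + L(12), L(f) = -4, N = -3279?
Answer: -1/2245 ≈ -0.00044543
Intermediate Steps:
X = -94 (X = -90 - 4 = -94)
1/(N + X*(-11)) = 1/(-3279 - 94*(-11)) = 1/(-3279 + 1034) = 1/(-2245) = -1/2245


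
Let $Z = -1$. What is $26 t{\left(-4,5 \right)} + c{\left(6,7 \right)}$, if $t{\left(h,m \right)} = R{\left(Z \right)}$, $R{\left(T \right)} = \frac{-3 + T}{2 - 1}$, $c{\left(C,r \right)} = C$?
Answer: $-98$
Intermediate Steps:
$R{\left(T \right)} = -3 + T$ ($R{\left(T \right)} = \frac{-3 + T}{1} = \left(-3 + T\right) 1 = -3 + T$)
$t{\left(h,m \right)} = -4$ ($t{\left(h,m \right)} = -3 - 1 = -4$)
$26 t{\left(-4,5 \right)} + c{\left(6,7 \right)} = 26 \left(-4\right) + 6 = -104 + 6 = -98$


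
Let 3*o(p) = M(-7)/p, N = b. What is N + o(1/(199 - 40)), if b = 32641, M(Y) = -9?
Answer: 32164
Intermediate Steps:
N = 32641
o(p) = -3/p (o(p) = (-9/p)/3 = -3/p)
N + o(1/(199 - 40)) = 32641 - 3/(1/(199 - 40)) = 32641 - 3/(1/159) = 32641 - 3/1/159 = 32641 - 3*159 = 32641 - 477 = 32164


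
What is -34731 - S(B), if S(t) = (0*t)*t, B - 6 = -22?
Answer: -34731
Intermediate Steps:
B = -16 (B = 6 - 22 = -16)
S(t) = 0 (S(t) = 0*t = 0)
-34731 - S(B) = -34731 - 1*0 = -34731 + 0 = -34731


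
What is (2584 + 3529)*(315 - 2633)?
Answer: -14169934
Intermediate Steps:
(2584 + 3529)*(315 - 2633) = 6113*(-2318) = -14169934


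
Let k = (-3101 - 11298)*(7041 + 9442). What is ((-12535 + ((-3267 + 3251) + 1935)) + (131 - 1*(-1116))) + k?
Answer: -237348086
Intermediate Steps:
k = -237338717 (k = -14399*16483 = -237338717)
((-12535 + ((-3267 + 3251) + 1935)) + (131 - 1*(-1116))) + k = ((-12535 + ((-3267 + 3251) + 1935)) + (131 - 1*(-1116))) - 237338717 = ((-12535 + (-16 + 1935)) + (131 + 1116)) - 237338717 = ((-12535 + 1919) + 1247) - 237338717 = (-10616 + 1247) - 237338717 = -9369 - 237338717 = -237348086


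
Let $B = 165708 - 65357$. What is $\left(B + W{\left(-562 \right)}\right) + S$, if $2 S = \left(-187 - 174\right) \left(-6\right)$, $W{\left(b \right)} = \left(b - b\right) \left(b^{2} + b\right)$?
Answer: $101434$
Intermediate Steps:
$W{\left(b \right)} = 0$ ($W{\left(b \right)} = 0 \left(b + b^{2}\right) = 0$)
$S = 1083$ ($S = \frac{\left(-187 - 174\right) \left(-6\right)}{2} = \frac{\left(-361\right) \left(-6\right)}{2} = \frac{1}{2} \cdot 2166 = 1083$)
$B = 100351$ ($B = 165708 - 65357 = 100351$)
$\left(B + W{\left(-562 \right)}\right) + S = \left(100351 + 0\right) + 1083 = 100351 + 1083 = 101434$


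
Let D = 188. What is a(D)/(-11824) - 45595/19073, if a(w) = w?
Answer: -135675251/56379788 ≈ -2.4065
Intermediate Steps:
a(D)/(-11824) - 45595/19073 = 188/(-11824) - 45595/19073 = 188*(-1/11824) - 45595*1/19073 = -47/2956 - 45595/19073 = -135675251/56379788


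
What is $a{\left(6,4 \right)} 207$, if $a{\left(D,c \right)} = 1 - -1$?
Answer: $414$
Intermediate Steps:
$a{\left(D,c \right)} = 2$ ($a{\left(D,c \right)} = 1 + 1 = 2$)
$a{\left(6,4 \right)} 207 = 2 \cdot 207 = 414$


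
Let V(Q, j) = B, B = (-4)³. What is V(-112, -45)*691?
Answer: -44224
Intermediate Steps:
B = -64
V(Q, j) = -64
V(-112, -45)*691 = -64*691 = -44224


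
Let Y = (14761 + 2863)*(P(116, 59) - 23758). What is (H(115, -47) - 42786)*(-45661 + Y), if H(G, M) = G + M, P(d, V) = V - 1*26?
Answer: 17863602255798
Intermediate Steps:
P(d, V) = -26 + V (P(d, V) = V - 26 = -26 + V)
Y = -418129400 (Y = (14761 + 2863)*((-26 + 59) - 23758) = 17624*(33 - 23758) = 17624*(-23725) = -418129400)
(H(115, -47) - 42786)*(-45661 + Y) = ((115 - 47) - 42786)*(-45661 - 418129400) = (68 - 42786)*(-418175061) = -42718*(-418175061) = 17863602255798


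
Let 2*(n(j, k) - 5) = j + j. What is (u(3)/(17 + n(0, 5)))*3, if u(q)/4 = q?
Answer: 18/11 ≈ 1.6364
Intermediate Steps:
u(q) = 4*q
n(j, k) = 5 + j (n(j, k) = 5 + (j + j)/2 = 5 + (2*j)/2 = 5 + j)
(u(3)/(17 + n(0, 5)))*3 = ((4*3)/(17 + (5 + 0)))*3 = (12/(17 + 5))*3 = (12/22)*3 = ((1/22)*12)*3 = (6/11)*3 = 18/11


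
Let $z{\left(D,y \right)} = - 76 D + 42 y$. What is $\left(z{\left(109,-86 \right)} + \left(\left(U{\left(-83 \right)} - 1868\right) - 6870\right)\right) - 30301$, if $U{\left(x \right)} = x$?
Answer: $-51018$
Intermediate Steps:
$\left(z{\left(109,-86 \right)} + \left(\left(U{\left(-83 \right)} - 1868\right) - 6870\right)\right) - 30301 = \left(\left(\left(-76\right) 109 + 42 \left(-86\right)\right) - 8821\right) - 30301 = \left(\left(-8284 - 3612\right) - 8821\right) - 30301 = \left(-11896 - 8821\right) - 30301 = -20717 - 30301 = -51018$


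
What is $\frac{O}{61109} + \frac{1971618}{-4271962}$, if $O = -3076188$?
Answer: $- \frac{6630920922609}{130527662929} \approx -50.801$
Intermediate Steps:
$\frac{O}{61109} + \frac{1971618}{-4271962} = - \frac{3076188}{61109} + \frac{1971618}{-4271962} = \left(-3076188\right) \frac{1}{61109} + 1971618 \left(- \frac{1}{4271962}\right) = - \frac{3076188}{61109} - \frac{985809}{2135981} = - \frac{6630920922609}{130527662929}$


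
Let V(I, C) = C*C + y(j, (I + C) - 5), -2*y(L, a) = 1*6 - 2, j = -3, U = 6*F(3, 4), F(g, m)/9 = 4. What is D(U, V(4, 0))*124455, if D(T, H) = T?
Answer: 26882280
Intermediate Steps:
F(g, m) = 36 (F(g, m) = 9*4 = 36)
U = 216 (U = 6*36 = 216)
y(L, a) = -2 (y(L, a) = -(1*6 - 2)/2 = -(6 - 2)/2 = -½*4 = -2)
V(I, C) = -2 + C² (V(I, C) = C*C - 2 = C² - 2 = -2 + C²)
D(U, V(4, 0))*124455 = 216*124455 = 26882280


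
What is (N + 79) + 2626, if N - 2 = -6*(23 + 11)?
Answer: 2503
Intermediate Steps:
N = -202 (N = 2 - 6*(23 + 11) = 2 - 6*34 = 2 - 204 = -202)
(N + 79) + 2626 = (-202 + 79) + 2626 = -123 + 2626 = 2503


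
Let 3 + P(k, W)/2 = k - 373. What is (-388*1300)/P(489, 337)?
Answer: -252200/113 ≈ -2231.9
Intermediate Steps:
P(k, W) = -752 + 2*k (P(k, W) = -6 + 2*(k - 373) = -6 + 2*(-373 + k) = -6 + (-746 + 2*k) = -752 + 2*k)
(-388*1300)/P(489, 337) = (-388*1300)/(-752 + 2*489) = -504400/(-752 + 978) = -504400/226 = -504400*1/226 = -252200/113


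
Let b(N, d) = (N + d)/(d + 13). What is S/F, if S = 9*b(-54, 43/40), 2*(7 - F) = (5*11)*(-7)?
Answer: -12702/74879 ≈ -0.16963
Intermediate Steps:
b(N, d) = (N + d)/(13 + d)
F = 399/2 (F = 7 - 5*11*(-7)/2 = 7 - 55*(-7)/2 = 7 - ½*(-385) = 7 + 385/2 = 399/2 ≈ 199.50)
S = -19053/563 (S = 9*((-54 + 43/40)/(13 + 43/40)) = 9*(-2117/40/(563/40)) = 9*((40/563)*(-2117/40)) = 9*(-2117/563) = -19053/563 ≈ -33.842)
S/F = -19053/(563*399/2) = -19053/563*2/399 = -12702/74879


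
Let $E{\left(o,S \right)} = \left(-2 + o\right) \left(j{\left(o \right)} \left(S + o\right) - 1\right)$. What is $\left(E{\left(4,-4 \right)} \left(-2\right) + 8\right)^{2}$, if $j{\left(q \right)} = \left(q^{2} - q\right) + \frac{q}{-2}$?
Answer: $144$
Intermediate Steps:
$j{\left(q \right)} = q^{2} - \frac{3 q}{2}$ ($j{\left(q \right)} = \left(q^{2} - q\right) + q \left(- \frac{1}{2}\right) = \left(q^{2} - q\right) - \frac{q}{2} = q^{2} - \frac{3 q}{2}$)
$E{\left(o,S \right)} = \left(-1 + \frac{o \left(-3 + 2 o\right) \left(S + o\right)}{2}\right) \left(-2 + o\right)$ ($E{\left(o,S \right)} = \left(-2 + o\right) \left(\frac{o \left(-3 + 2 o\right)}{2} \left(S + o\right) - 1\right) = \left(-2 + o\right) \left(\frac{o \left(-3 + 2 o\right) \left(S + o\right)}{2} - 1\right) = \left(-2 + o\right) \left(-1 + \frac{o \left(-3 + 2 o\right) \left(S + o\right)}{2}\right) = \left(-1 + \frac{o \left(-3 + 2 o\right) \left(S + o\right)}{2}\right) \left(-2 + o\right)$)
$\left(E{\left(4,-4 \right)} \left(-2\right) + 8\right)^{2} = \left(\left(2 + 4^{4} - 4 + 3 \cdot 4^{2} - \frac{7 \cdot 4^{3}}{2} - 4 \cdot 4^{3} + 3 \left(-4\right) 4 - - 14 \cdot 4^{2}\right) \left(-2\right) + 8\right)^{2} = \left(\left(2 + 256 - 4 + 3 \cdot 16 - 224 - 256 - 48 - \left(-14\right) 16\right) \left(-2\right) + 8\right)^{2} = \left(\left(2 + 256 - 4 + 48 - 224 - 256 - 48 + 224\right) \left(-2\right) + 8\right)^{2} = \left(\left(-2\right) \left(-2\right) + 8\right)^{2} = \left(4 + 8\right)^{2} = 12^{2} = 144$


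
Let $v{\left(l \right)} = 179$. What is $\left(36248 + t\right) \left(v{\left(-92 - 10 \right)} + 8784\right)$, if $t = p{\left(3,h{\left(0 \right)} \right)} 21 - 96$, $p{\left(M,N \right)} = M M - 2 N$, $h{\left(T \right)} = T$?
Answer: $325724383$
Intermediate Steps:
$p{\left(M,N \right)} = M^{2} - 2 N$
$t = 93$ ($t = \left(3^{2} - 0\right) 21 - 96 = \left(9 + 0\right) 21 - 96 = 9 \cdot 21 - 96 = 189 - 96 = 93$)
$\left(36248 + t\right) \left(v{\left(-92 - 10 \right)} + 8784\right) = \left(36248 + 93\right) \left(179 + 8784\right) = 36341 \cdot 8963 = 325724383$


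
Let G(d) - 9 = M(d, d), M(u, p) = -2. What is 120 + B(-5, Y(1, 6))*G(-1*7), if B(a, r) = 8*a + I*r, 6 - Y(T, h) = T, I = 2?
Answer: -90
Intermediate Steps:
Y(T, h) = 6 - T
G(d) = 7 (G(d) = 9 - 2 = 7)
B(a, r) = 2*r + 8*a (B(a, r) = 8*a + 2*r = 2*r + 8*a)
120 + B(-5, Y(1, 6))*G(-1*7) = 120 + (2*(6 - 1*1) + 8*(-5))*7 = 120 + (2*(6 - 1) - 40)*7 = 120 + (2*5 - 40)*7 = 120 + (10 - 40)*7 = 120 - 30*7 = 120 - 210 = -90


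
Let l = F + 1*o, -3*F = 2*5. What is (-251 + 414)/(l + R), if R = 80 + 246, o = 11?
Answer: 489/1001 ≈ 0.48851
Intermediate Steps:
F = -10/3 (F = -2*5/3 = -1/3*10 = -10/3 ≈ -3.3333)
R = 326
l = 23/3 (l = -10/3 + 1*11 = -10/3 + 11 = 23/3 ≈ 7.6667)
(-251 + 414)/(l + R) = (-251 + 414)/(23/3 + 326) = 163/(1001/3) = 163*(3/1001) = 489/1001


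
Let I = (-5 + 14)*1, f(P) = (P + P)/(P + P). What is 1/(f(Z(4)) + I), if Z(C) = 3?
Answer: ⅒ ≈ 0.10000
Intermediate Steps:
f(P) = 1 (f(P) = (2*P)/((2*P)) = (2*P)*(1/(2*P)) = 1)
I = 9 (I = 9*1 = 9)
1/(f(Z(4)) + I) = 1/(1 + 9) = 1/10 = ⅒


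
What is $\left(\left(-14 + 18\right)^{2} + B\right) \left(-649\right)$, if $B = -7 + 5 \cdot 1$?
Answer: $-9086$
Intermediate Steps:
$B = -2$ ($B = -7 + 5 = -2$)
$\left(\left(-14 + 18\right)^{2} + B\right) \left(-649\right) = \left(\left(-14 + 18\right)^{2} - 2\right) \left(-649\right) = \left(4^{2} - 2\right) \left(-649\right) = \left(16 - 2\right) \left(-649\right) = 14 \left(-649\right) = -9086$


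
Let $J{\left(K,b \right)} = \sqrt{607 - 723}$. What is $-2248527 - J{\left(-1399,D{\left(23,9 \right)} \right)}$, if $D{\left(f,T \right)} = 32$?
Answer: $-2248527 - 2 i \sqrt{29} \approx -2.2485 \cdot 10^{6} - 10.77 i$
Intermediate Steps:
$J{\left(K,b \right)} = 2 i \sqrt{29}$ ($J{\left(K,b \right)} = \sqrt{-116} = 2 i \sqrt{29}$)
$-2248527 - J{\left(-1399,D{\left(23,9 \right)} \right)} = -2248527 - 2 i \sqrt{29}$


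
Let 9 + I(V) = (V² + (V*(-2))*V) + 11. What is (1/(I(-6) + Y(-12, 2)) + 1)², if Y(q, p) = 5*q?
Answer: 8649/8836 ≈ 0.97884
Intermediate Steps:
I(V) = 2 - V² (I(V) = -9 + ((V² + (V*(-2))*V) + 11) = -9 + ((V² + (-2*V)*V) + 11) = -9 + ((V² - 2*V²) + 11) = -9 + (-V² + 11) = -9 + (11 - V²) = 2 - V²)
(1/(I(-6) + Y(-12, 2)) + 1)² = (1/((2 - 1*(-6)²) + 5*(-12)) + 1)² = (1/((2 - 1*36) - 60) + 1)² = (1/((2 - 36) - 60) + 1)² = (1/(-34 - 60) + 1)² = (1/(-94) + 1)² = (-1/94 + 1)² = (93/94)² = 8649/8836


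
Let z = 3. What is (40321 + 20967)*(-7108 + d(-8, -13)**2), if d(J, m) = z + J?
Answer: -434102904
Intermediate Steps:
d(J, m) = 3 + J
(40321 + 20967)*(-7108 + d(-8, -13)**2) = (40321 + 20967)*(-7108 + (3 - 8)**2) = 61288*(-7108 + (-5)**2) = 61288*(-7108 + 25) = 61288*(-7083) = -434102904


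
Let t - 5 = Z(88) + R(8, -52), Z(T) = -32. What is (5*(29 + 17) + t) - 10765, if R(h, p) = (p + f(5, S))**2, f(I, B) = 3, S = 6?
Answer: -8161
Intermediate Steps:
R(h, p) = (3 + p)**2 (R(h, p) = (p + 3)**2 = (3 + p)**2)
t = 2374 (t = 5 + (-32 + (3 - 52)**2) = 5 + (-32 + (-49)**2) = 5 + (-32 + 2401) = 5 + 2369 = 2374)
(5*(29 + 17) + t) - 10765 = (5*(29 + 17) + 2374) - 10765 = (5*46 + 2374) - 10765 = (230 + 2374) - 10765 = 2604 - 10765 = -8161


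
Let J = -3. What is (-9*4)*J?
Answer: 108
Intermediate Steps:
(-9*4)*J = -9*4*(-3) = -36*(-3) = 108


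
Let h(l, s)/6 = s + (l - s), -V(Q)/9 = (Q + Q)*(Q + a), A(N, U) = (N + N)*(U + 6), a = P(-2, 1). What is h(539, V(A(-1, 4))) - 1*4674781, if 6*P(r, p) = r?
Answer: -4671547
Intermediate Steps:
P(r, p) = r/6
a = -1/3 (a = (1/6)*(-2) = -1/3 ≈ -0.33333)
A(N, U) = 2*N*(6 + U) (A(N, U) = (2*N)*(6 + U) = 2*N*(6 + U))
V(Q) = -18*Q*(-1/3 + Q) (V(Q) = -9*(Q + Q)*(Q - 1/3) = -9*2*Q*(-1/3 + Q) = -18*Q*(-1/3 + Q))
h(l, s) = 6*l (h(l, s) = 6*(s + (l - s)) = 6*l)
h(539, V(A(-1, 4))) - 1*4674781 = 6*539 - 1*4674781 = 3234 - 4674781 = -4671547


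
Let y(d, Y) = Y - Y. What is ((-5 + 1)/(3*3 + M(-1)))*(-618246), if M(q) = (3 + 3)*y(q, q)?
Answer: 274776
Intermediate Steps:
y(d, Y) = 0
M(q) = 0 (M(q) = (3 + 3)*0 = 6*0 = 0)
((-5 + 1)/(3*3 + M(-1)))*(-618246) = ((-5 + 1)/(3*3 + 0))*(-618246) = -4/(9 + 0)*(-618246) = -4/9*(-618246) = 274776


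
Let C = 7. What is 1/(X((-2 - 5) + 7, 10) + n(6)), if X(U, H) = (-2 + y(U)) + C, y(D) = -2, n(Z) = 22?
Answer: 1/25 ≈ 0.040000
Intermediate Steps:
X(U, H) = 3 (X(U, H) = (-2 - 2) + 7 = -4 + 7 = 3)
1/(X((-2 - 5) + 7, 10) + n(6)) = 1/(3 + 22) = 1/25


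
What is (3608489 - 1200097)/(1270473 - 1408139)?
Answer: -1204196/68833 ≈ -17.494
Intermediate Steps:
(3608489 - 1200097)/(1270473 - 1408139) = 2408392/(-137666) = 2408392*(-1/137666) = -1204196/68833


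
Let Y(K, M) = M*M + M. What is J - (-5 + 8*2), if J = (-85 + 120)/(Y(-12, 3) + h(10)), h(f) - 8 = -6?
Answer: -17/2 ≈ -8.5000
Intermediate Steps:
Y(K, M) = M + M² (Y(K, M) = M² + M = M + M²)
h(f) = 2 (h(f) = 8 - 6 = 2)
J = 5/2 (J = (-85 + 120)/(3*(1 + 3) + 2) = 35/(3*4 + 2) = 35/(12 + 2) = 35/14 = 35*(1/14) = 5/2 ≈ 2.5000)
J - (-5 + 8*2) = 5/2 - (-5 + 8*2) = 5/2 - (-5 + 16) = 5/2 - 1*11 = 5/2 - 11 = -17/2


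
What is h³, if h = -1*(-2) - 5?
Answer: -27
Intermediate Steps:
h = -3 (h = 2 - 5 = -3)
h³ = (-3)³ = -27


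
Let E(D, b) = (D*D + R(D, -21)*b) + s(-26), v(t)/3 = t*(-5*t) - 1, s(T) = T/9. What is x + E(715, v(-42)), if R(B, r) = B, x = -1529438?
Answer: -179453348/9 ≈ -1.9939e+7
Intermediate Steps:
s(T) = T/9 (s(T) = T*(⅑) = T/9)
v(t) = -3 - 15*t² (v(t) = 3*(t*(-5*t) - 1) = 3*(-5*t² - 1) = 3*(-1 - 5*t²) = -3 - 15*t²)
E(D, b) = -26/9 + D² + D*b (E(D, b) = (D*D + D*b) + (⅑)*(-26) = (D² + D*b) - 26/9 = -26/9 + D² + D*b)
x + E(715, v(-42)) = -1529438 + (-26/9 + 715² + 715*(-3 - 15*(-42)²)) = -1529438 + (-26/9 + 511225 + 715*(-3 - 15*1764)) = -1529438 + (-26/9 + 511225 + 715*(-3 - 26460)) = -1529438 + (-26/9 + 511225 + 715*(-26463)) = -1529438 + (-26/9 + 511225 - 18921045) = -1529438 - 165688406/9 = -179453348/9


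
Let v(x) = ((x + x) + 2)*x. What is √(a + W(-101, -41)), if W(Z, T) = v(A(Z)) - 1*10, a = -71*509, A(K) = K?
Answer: I*√15949 ≈ 126.29*I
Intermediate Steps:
v(x) = x*(2 + 2*x) (v(x) = (2*x + 2)*x = (2 + 2*x)*x = x*(2 + 2*x))
a = -36139
W(Z, T) = -10 + 2*Z*(1 + Z) (W(Z, T) = 2*Z*(1 + Z) - 1*10 = 2*Z*(1 + Z) - 10 = -10 + 2*Z*(1 + Z))
√(a + W(-101, -41)) = √(-36139 + (-10 + 2*(-101)*(1 - 101))) = √(-36139 + (-10 + 2*(-101)*(-100))) = √(-36139 + (-10 + 20200)) = √(-36139 + 20190) = √(-15949) = I*√15949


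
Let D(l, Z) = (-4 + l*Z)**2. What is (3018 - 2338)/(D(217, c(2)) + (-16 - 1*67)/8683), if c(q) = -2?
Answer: 5904440/1665781369 ≈ 0.0035445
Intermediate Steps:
D(l, Z) = (-4 + Z*l)**2
(3018 - 2338)/(D(217, c(2)) + (-16 - 1*67)/8683) = (3018 - 2338)/((-4 - 2*217)**2 + (-16 - 1*67)/8683) = 680/((-4 - 434)**2 + (-16 - 67)*(1/8683)) = 680/((-438)**2 - 83*1/8683) = 680/(191844 - 83/8683) = 680/(1665781369/8683) = 680*(8683/1665781369) = 5904440/1665781369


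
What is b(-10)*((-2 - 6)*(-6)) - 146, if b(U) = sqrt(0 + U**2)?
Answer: 334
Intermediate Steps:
b(U) = sqrt(U**2)
b(-10)*((-2 - 6)*(-6)) - 146 = sqrt((-10)**2)*((-2 - 6)*(-6)) - 146 = sqrt(100)*(-8*(-6)) - 146 = 10*48 - 146 = 480 - 146 = 334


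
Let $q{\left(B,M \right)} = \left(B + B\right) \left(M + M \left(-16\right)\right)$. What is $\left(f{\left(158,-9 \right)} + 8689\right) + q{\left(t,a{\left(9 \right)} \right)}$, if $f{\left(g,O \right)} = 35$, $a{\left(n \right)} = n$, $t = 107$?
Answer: $-20166$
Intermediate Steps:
$q{\left(B,M \right)} = - 30 B M$ ($q{\left(B,M \right)} = 2 B \left(M - 16 M\right) = 2 B \left(- 15 M\right) = - 30 B M$)
$\left(f{\left(158,-9 \right)} + 8689\right) + q{\left(t,a{\left(9 \right)} \right)} = \left(35 + 8689\right) - 3210 \cdot 9 = 8724 - 28890 = -20166$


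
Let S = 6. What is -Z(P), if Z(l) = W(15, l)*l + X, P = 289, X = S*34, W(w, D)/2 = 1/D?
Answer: -206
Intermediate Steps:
W(w, D) = 2/D
X = 204 (X = 6*34 = 204)
Z(l) = 206 (Z(l) = (2/l)*l + 204 = 2 + 204 = 206)
-Z(P) = -1*206 = -206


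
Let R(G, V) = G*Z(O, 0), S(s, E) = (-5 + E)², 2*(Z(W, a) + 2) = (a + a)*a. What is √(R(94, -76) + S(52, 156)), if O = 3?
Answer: √22613 ≈ 150.38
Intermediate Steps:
Z(W, a) = -2 + a² (Z(W, a) = -2 + ((a + a)*a)/2 = -2 + ((2*a)*a)/2 = -2 + (2*a²)/2 = -2 + a²)
R(G, V) = -2*G (R(G, V) = G*(-2 + 0²) = G*(-2 + 0) = G*(-2) = -2*G)
√(R(94, -76) + S(52, 156)) = √(-2*94 + (-5 + 156)²) = √(-188 + 151²) = √(-188 + 22801) = √22613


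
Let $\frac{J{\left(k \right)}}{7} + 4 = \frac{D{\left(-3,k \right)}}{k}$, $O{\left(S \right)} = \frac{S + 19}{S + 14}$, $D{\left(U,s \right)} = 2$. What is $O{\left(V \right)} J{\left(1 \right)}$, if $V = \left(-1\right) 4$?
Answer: $-21$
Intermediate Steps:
$V = -4$
$O{\left(S \right)} = \frac{19 + S}{14 + S}$
$J{\left(k \right)} = -28 + \frac{14}{k}$ ($J{\left(k \right)} = -28 + 7 \frac{2}{k} = -28 + \frac{14}{k}$)
$O{\left(V \right)} J{\left(1 \right)} = \frac{19 - 4}{14 - 4} \left(-28 + \frac{14}{1}\right) = \frac{1}{10} \cdot 15 \left(-28 + 14 \cdot 1\right) = \frac{1}{10} \cdot 15 \left(-28 + 14\right) = \frac{3}{2} \left(-14\right) = -21$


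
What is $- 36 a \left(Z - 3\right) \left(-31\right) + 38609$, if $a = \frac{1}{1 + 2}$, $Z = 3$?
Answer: $38609$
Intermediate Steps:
$a = \frac{1}{3} \approx 0.33333$
$- 36 a \left(Z - 3\right) \left(-31\right) + 38609 = - 36 \frac{3 - 3}{3} \left(-31\right) + 38609 = - 36 \cdot \frac{1}{3} \cdot 0 \left(-31\right) + 38609 = \left(-36\right) 0 \left(-31\right) + 38609 = 0 \left(-31\right) + 38609 = 0 + 38609 = 38609$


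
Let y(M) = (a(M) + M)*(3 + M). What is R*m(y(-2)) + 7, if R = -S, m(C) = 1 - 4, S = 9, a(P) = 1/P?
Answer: 34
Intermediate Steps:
y(M) = (3 + M)*(M + 1/M) (y(M) = (1/M + M)*(3 + M) = (M + 1/M)*(3 + M) = (3 + M)*(M + 1/M))
m(C) = -3
R = -9 (R = -1*9 = -9)
R*m(y(-2)) + 7 = -9*(-3) + 7 = 27 + 7 = 34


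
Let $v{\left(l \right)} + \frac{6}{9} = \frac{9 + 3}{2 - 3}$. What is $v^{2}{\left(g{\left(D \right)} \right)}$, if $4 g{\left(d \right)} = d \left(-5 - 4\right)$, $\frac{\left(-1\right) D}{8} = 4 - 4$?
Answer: $\frac{1444}{9} \approx 160.44$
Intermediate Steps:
$D = 0$ ($D = - 8 \left(4 - 4\right) = \left(-8\right) 0 = 0$)
$g{\left(d \right)} = - \frac{9 d}{4}$ ($g{\left(d \right)} = \frac{d \left(-5 - 4\right)}{4} = \frac{d \left(-9\right)}{4} = \frac{\left(-9\right) d}{4} = - \frac{9 d}{4}$)
$v{\left(l \right)} = - \frac{38}{3}$ ($v{\left(l \right)} = - \frac{2}{3} + \frac{9 + 3}{2 - 3} = - \frac{2}{3} + \frac{12}{-1} = - \frac{2}{3} + 12 \left(-1\right) = - \frac{2}{3} - 12 = - \frac{38}{3}$)
$v^{2}{\left(g{\left(D \right)} \right)} = \left(- \frac{38}{3}\right)^{2} = \frac{1444}{9}$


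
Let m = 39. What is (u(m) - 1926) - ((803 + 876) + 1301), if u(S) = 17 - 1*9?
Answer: -4898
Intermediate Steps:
u(S) = 8 (u(S) = 17 - 9 = 8)
(u(m) - 1926) - ((803 + 876) + 1301) = (8 - 1926) - ((803 + 876) + 1301) = -1918 - (1679 + 1301) = -1918 - 1*2980 = -1918 - 2980 = -4898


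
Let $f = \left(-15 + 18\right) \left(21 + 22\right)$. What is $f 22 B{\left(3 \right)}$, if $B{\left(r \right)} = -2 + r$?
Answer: $2838$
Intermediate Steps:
$f = 129$ ($f = 3 \cdot 43 = 129$)
$f 22 B{\left(3 \right)} = 129 \cdot 22 \left(-2 + 3\right) = 2838 \cdot 1 = 2838$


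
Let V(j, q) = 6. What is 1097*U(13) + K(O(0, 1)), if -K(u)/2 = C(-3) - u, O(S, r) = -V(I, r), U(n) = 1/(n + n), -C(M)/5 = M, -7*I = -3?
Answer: 5/26 ≈ 0.19231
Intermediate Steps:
I = 3/7 (I = -1/7*(-3) = 3/7 ≈ 0.42857)
C(M) = -5*M
U(n) = 1/(2*n)
O(S, r) = -6 (O(S, r) = -1*6 = -6)
K(u) = -30 + 2*u (K(u) = -2*(-5*(-3) - u) = -2*(15 - u) = -30 + 2*u)
1097*U(13) + K(O(0, 1)) = 1097*((1/2)/13) + (-30 + 2*(-6)) = 1097*((1/2)*(1/13)) + (-30 - 12) = 1097*(1/26) - 42 = 1097/26 - 42 = 5/26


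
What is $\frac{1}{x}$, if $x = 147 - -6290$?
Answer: $\frac{1}{6437} \approx 0.00015535$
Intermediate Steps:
$x = 6437$ ($x = 147 + 6290 = 6437$)
$\frac{1}{x} = \frac{1}{6437}$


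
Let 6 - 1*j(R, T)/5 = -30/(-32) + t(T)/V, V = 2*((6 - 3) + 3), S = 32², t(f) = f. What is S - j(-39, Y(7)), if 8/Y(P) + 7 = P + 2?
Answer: 48017/48 ≈ 1000.4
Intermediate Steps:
Y(P) = 8/(-5 + P) (Y(P) = 8/(-7 + (P + 2)) = 8/(-7 + (2 + P)) = 8/(-5 + P))
S = 1024
V = 12 (V = 2*(3 + 3) = 2*6 = 12)
j(R, T) = 405/16 - 5*T/12 (j(R, T) = 30 - 5*(-30/(-32) + T/12) = 30 - 5*(-30*(-1/32) + T*(1/12)) = 30 - 5*(15/16 + T/12) = 30 + (-75/16 - 5*T/12) = 405/16 - 5*T/12)
S - j(-39, Y(7)) = 1024 - (405/16 - 10/(3*(-5 + 7))) = 1024 - (405/16 - 10/(3*2)) = 1024 - (405/16 - 5/12*4) = 1024 - (405/16 - 5/3) = 1024 - 1*1135/48 = 1024 - 1135/48 = 48017/48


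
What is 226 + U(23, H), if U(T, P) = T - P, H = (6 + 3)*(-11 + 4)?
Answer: 312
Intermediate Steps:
H = -63 (H = 9*(-7) = -63)
226 + U(23, H) = 226 + (23 - 1*(-63)) = 226 + (23 + 63) = 226 + 86 = 312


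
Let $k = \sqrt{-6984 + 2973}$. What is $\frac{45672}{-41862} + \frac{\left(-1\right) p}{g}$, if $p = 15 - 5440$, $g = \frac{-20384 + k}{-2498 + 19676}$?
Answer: $- \frac{1893808511666572}{414146215037} - \frac{13312950 i \sqrt{4011}}{59358781} \approx -4572.8 - 14.204 i$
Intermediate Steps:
$k = i \sqrt{4011}$ ($k = \sqrt{-4011} = i \sqrt{4011} \approx 63.332 i$)
$g = - \frac{1456}{1227} + \frac{i \sqrt{4011}}{17178}$ ($g = \frac{-20384 + i \sqrt{4011}}{-2498 + 19676} = \frac{-20384 + i \sqrt{4011}}{17178} = \left(-20384 + i \sqrt{4011}\right) \frac{1}{17178} = - \frac{1456}{1227} + \frac{i \sqrt{4011}}{17178} \approx -1.1866 + 0.0036868 i$)
$p = -5425$ ($p = 15 - 5440 = -5425$)
$\frac{45672}{-41862} + \frac{\left(-1\right) p}{g} = \frac{45672}{-41862} + \frac{\left(-1\right) \left(-5425\right)}{- \frac{1456}{1227} + \frac{i \sqrt{4011}}{17178}} = 45672 \left(- \frac{1}{41862}\right) + \frac{5425}{- \frac{1456}{1227} + \frac{i \sqrt{4011}}{17178}} = - \frac{7612}{6977} + \frac{5425}{- \frac{1456}{1227} + \frac{i \sqrt{4011}}{17178}}$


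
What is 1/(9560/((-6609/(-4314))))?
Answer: 2203/13747280 ≈ 0.00016025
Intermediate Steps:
1/(9560/((-6609/(-4314)))) = 1/(9560/((-6609*(-1/4314)))) = 1/(9560/(2203/1438)) = 1/(9560*(1438/2203)) = 1/(13747280/2203) = 2203/13747280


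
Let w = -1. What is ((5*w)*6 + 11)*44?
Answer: -836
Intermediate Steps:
((5*w)*6 + 11)*44 = ((5*(-1))*6 + 11)*44 = (-5*6 + 11)*44 = (-30 + 11)*44 = -19*44 = -836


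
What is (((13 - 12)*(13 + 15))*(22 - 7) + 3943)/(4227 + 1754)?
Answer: 4363/5981 ≈ 0.72948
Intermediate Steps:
(((13 - 12)*(13 + 15))*(22 - 7) + 3943)/(4227 + 1754) = ((1*28)*15 + 3943)/5981 = (28*15 + 3943)*(1/5981) = (420 + 3943)*(1/5981) = 4363*(1/5981) = 4363/5981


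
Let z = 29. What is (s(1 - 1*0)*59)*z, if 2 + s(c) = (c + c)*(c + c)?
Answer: 3422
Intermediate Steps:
s(c) = -2 + 4*c**2 (s(c) = -2 + (c + c)*(c + c) = -2 + (2*c)*(2*c) = -2 + 4*c**2)
(s(1 - 1*0)*59)*z = ((-2 + 4*(1 - 1*0)**2)*59)*29 = ((-2 + 4*(1 + 0)**2)*59)*29 = ((-2 + 4*1**2)*59)*29 = ((-2 + 4*1)*59)*29 = ((-2 + 4)*59)*29 = (2*59)*29 = 118*29 = 3422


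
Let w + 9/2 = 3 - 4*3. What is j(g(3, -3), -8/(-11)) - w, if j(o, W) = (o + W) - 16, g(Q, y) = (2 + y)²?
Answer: -17/22 ≈ -0.77273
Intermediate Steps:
j(o, W) = -16 + W + o (j(o, W) = (W + o) - 16 = -16 + W + o)
w = -27/2 (w = -9/2 + (3 - 4*3) = -9/2 + (3 - 12) = -9/2 - 9 = -27/2 ≈ -13.500)
j(g(3, -3), -8/(-11)) - w = (-16 - 8/(-11) + (2 - 3)²) - 1*(-27/2) = (-16 - 8*(-1/11) + (-1)²) + 27/2 = (-16 + 8/11 + 1) + 27/2 = -157/11 + 27/2 = -17/22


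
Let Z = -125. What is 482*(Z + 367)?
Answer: 116644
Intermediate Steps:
482*(Z + 367) = 482*(-125 + 367) = 482*242 = 116644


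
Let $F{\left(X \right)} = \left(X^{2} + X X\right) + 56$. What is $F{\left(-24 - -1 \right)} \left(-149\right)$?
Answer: $-165986$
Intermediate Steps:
$F{\left(X \right)} = 56 + 2 X^{2}$ ($F{\left(X \right)} = \left(X^{2} + X^{2}\right) + 56 = 2 X^{2} + 56 = 56 + 2 X^{2}$)
$F{\left(-24 - -1 \right)} \left(-149\right) = \left(56 + 2 \left(-24 - -1\right)^{2}\right) \left(-149\right) = \left(56 + 2 \left(-24 + 1\right)^{2}\right) \left(-149\right) = \left(56 + 2 \left(-23\right)^{2}\right) \left(-149\right) = \left(56 + 2 \cdot 529\right) \left(-149\right) = \left(56 + 1058\right) \left(-149\right) = 1114 \left(-149\right) = -165986$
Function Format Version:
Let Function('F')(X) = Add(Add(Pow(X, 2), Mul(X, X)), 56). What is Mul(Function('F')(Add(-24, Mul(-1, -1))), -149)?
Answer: -165986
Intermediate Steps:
Function('F')(X) = Add(56, Mul(2, Pow(X, 2))) (Function('F')(X) = Add(Add(Pow(X, 2), Pow(X, 2)), 56) = Add(Mul(2, Pow(X, 2)), 56) = Add(56, Mul(2, Pow(X, 2))))
Mul(Function('F')(Add(-24, Mul(-1, -1))), -149) = Mul(Add(56, Mul(2, Pow(Add(-24, Mul(-1, -1)), 2))), -149) = Mul(Add(56, Mul(2, Pow(Add(-24, 1), 2))), -149) = Mul(Add(56, Mul(2, Pow(-23, 2))), -149) = Mul(Add(56, Mul(2, 529)), -149) = Mul(Add(56, 1058), -149) = Mul(1114, -149) = -165986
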